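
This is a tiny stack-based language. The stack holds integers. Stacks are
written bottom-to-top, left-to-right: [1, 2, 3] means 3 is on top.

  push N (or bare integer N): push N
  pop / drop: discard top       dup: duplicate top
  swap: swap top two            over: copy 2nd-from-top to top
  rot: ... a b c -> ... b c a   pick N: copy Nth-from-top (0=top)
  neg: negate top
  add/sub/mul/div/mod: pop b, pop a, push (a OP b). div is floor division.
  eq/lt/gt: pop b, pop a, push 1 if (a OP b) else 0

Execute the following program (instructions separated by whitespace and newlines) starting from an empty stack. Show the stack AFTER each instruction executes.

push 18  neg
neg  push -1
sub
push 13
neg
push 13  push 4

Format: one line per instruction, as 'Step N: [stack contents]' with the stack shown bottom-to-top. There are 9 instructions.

Step 1: [18]
Step 2: [-18]
Step 3: [18]
Step 4: [18, -1]
Step 5: [19]
Step 6: [19, 13]
Step 7: [19, -13]
Step 8: [19, -13, 13]
Step 9: [19, -13, 13, 4]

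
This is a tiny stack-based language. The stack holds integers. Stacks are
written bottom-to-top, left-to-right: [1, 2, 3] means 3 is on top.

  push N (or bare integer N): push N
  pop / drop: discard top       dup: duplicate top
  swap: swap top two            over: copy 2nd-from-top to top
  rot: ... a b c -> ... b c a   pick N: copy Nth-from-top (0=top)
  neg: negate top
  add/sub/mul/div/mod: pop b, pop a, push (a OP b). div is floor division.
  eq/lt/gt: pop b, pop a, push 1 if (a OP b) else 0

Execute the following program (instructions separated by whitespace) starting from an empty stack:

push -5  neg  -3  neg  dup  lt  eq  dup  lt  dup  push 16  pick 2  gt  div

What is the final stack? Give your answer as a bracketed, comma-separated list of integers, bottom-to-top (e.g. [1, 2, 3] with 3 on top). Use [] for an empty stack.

Answer: [0, 0]

Derivation:
After 'push -5': [-5]
After 'neg': [5]
After 'push -3': [5, -3]
After 'neg': [5, 3]
After 'dup': [5, 3, 3]
After 'lt': [5, 0]
After 'eq': [0]
After 'dup': [0, 0]
After 'lt': [0]
After 'dup': [0, 0]
After 'push 16': [0, 0, 16]
After 'pick 2': [0, 0, 16, 0]
After 'gt': [0, 0, 1]
After 'div': [0, 0]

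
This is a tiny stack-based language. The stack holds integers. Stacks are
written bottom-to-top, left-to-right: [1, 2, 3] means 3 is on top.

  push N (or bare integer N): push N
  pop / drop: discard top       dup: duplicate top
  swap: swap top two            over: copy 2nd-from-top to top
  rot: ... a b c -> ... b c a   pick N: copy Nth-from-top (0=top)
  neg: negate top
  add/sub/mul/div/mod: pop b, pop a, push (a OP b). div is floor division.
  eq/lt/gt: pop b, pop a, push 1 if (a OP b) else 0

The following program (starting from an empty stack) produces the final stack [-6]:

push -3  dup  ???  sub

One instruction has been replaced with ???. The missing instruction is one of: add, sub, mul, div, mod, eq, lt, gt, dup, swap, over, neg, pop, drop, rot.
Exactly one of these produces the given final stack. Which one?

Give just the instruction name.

Answer: neg

Derivation:
Stack before ???: [-3, -3]
Stack after ???:  [-3, 3]
The instruction that transforms [-3, -3] -> [-3, 3] is: neg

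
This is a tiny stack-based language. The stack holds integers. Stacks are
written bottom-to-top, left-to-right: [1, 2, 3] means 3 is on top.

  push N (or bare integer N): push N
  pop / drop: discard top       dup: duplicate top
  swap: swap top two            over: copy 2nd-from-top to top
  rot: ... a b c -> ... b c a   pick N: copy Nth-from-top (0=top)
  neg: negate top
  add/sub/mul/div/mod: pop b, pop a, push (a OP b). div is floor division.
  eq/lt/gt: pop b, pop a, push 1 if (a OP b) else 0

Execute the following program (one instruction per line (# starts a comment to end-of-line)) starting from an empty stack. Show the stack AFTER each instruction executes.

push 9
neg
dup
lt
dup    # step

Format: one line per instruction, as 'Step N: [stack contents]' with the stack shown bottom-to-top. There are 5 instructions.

Step 1: [9]
Step 2: [-9]
Step 3: [-9, -9]
Step 4: [0]
Step 5: [0, 0]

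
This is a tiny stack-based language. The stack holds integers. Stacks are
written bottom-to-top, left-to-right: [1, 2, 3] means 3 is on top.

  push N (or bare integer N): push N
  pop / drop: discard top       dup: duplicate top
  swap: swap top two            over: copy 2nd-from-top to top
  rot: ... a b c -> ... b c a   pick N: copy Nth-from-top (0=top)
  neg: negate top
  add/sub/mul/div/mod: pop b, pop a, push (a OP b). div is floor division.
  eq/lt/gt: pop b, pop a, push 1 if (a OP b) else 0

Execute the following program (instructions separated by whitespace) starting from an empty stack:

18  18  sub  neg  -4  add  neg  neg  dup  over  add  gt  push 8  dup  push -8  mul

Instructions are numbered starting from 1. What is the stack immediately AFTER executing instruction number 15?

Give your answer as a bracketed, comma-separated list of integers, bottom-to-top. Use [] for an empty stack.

Answer: [1, 8, 8, -8]

Derivation:
Step 1 ('18'): [18]
Step 2 ('18'): [18, 18]
Step 3 ('sub'): [0]
Step 4 ('neg'): [0]
Step 5 ('-4'): [0, -4]
Step 6 ('add'): [-4]
Step 7 ('neg'): [4]
Step 8 ('neg'): [-4]
Step 9 ('dup'): [-4, -4]
Step 10 ('over'): [-4, -4, -4]
Step 11 ('add'): [-4, -8]
Step 12 ('gt'): [1]
Step 13 ('push 8'): [1, 8]
Step 14 ('dup'): [1, 8, 8]
Step 15 ('push -8'): [1, 8, 8, -8]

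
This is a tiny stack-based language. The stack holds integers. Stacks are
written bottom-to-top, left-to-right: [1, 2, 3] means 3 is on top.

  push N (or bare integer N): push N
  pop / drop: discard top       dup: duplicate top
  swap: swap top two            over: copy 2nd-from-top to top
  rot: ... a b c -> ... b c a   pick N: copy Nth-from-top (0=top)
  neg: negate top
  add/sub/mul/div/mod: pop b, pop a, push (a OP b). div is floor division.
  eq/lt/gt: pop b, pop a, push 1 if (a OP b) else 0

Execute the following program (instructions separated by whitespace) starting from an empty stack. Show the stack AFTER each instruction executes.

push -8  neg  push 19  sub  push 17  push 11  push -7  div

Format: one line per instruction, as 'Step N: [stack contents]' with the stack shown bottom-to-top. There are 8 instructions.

Step 1: [-8]
Step 2: [8]
Step 3: [8, 19]
Step 4: [-11]
Step 5: [-11, 17]
Step 6: [-11, 17, 11]
Step 7: [-11, 17, 11, -7]
Step 8: [-11, 17, -2]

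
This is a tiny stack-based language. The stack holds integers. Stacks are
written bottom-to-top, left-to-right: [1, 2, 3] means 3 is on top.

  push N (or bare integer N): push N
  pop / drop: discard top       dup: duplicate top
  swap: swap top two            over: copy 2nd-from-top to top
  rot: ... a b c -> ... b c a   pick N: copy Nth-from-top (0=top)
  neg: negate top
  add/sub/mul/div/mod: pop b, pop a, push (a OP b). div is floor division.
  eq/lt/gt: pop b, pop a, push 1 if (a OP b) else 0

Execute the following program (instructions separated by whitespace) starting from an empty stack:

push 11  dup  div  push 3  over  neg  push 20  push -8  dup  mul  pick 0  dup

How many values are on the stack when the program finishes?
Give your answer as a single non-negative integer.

Answer: 7

Derivation:
After 'push 11': stack = [11] (depth 1)
After 'dup': stack = [11, 11] (depth 2)
After 'div': stack = [1] (depth 1)
After 'push 3': stack = [1, 3] (depth 2)
After 'over': stack = [1, 3, 1] (depth 3)
After 'neg': stack = [1, 3, -1] (depth 3)
After 'push 20': stack = [1, 3, -1, 20] (depth 4)
After 'push -8': stack = [1, 3, -1, 20, -8] (depth 5)
After 'dup': stack = [1, 3, -1, 20, -8, -8] (depth 6)
After 'mul': stack = [1, 3, -1, 20, 64] (depth 5)
After 'pick 0': stack = [1, 3, -1, 20, 64, 64] (depth 6)
After 'dup': stack = [1, 3, -1, 20, 64, 64, 64] (depth 7)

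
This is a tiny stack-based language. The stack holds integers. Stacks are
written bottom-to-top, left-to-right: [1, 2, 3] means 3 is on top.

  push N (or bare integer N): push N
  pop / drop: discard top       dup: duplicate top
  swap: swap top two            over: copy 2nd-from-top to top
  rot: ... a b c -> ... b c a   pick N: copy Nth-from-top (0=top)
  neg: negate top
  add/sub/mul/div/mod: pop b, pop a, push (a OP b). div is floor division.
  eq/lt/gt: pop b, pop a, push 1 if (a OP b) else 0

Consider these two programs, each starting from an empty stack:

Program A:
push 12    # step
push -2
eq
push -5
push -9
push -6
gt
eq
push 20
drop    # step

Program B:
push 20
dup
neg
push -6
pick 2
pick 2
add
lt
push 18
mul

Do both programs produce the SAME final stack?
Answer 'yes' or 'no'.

Answer: no

Derivation:
Program A trace:
  After 'push 12': [12]
  After 'push -2': [12, -2]
  After 'eq': [0]
  After 'push -5': [0, -5]
  After 'push -9': [0, -5, -9]
  After 'push -6': [0, -5, -9, -6]
  After 'gt': [0, -5, 0]
  After 'eq': [0, 0]
  After 'push 20': [0, 0, 20]
  After 'drop': [0, 0]
Program A final stack: [0, 0]

Program B trace:
  After 'push 20': [20]
  After 'dup': [20, 20]
  After 'neg': [20, -20]
  After 'push -6': [20, -20, -6]
  After 'pick 2': [20, -20, -6, 20]
  After 'pick 2': [20, -20, -6, 20, -20]
  After 'add': [20, -20, -6, 0]
  After 'lt': [20, -20, 1]
  After 'push 18': [20, -20, 1, 18]
  After 'mul': [20, -20, 18]
Program B final stack: [20, -20, 18]
Same: no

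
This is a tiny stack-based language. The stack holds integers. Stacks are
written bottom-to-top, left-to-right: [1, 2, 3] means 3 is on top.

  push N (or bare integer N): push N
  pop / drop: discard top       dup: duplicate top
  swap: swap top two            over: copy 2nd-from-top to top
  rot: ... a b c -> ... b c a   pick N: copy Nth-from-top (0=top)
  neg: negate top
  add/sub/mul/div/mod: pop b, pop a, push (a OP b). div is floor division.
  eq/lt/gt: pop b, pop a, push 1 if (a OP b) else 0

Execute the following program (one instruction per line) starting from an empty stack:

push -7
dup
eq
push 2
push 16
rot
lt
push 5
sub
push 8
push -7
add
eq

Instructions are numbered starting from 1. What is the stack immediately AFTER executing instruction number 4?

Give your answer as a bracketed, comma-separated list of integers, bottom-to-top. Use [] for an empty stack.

Answer: [1, 2]

Derivation:
Step 1 ('push -7'): [-7]
Step 2 ('dup'): [-7, -7]
Step 3 ('eq'): [1]
Step 4 ('push 2'): [1, 2]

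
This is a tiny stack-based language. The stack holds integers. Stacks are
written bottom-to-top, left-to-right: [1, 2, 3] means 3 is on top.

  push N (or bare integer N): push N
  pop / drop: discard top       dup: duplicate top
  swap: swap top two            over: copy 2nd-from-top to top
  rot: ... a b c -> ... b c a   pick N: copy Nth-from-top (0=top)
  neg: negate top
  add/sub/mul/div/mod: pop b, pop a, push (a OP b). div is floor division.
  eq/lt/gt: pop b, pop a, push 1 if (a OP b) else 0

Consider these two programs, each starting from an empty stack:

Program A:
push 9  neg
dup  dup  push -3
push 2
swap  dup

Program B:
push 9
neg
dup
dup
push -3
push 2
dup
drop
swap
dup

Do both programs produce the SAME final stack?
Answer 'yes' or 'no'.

Answer: yes

Derivation:
Program A trace:
  After 'push 9': [9]
  After 'neg': [-9]
  After 'dup': [-9, -9]
  After 'dup': [-9, -9, -9]
  After 'push -3': [-9, -9, -9, -3]
  After 'push 2': [-9, -9, -9, -3, 2]
  After 'swap': [-9, -9, -9, 2, -3]
  After 'dup': [-9, -9, -9, 2, -3, -3]
Program A final stack: [-9, -9, -9, 2, -3, -3]

Program B trace:
  After 'push 9': [9]
  After 'neg': [-9]
  After 'dup': [-9, -9]
  After 'dup': [-9, -9, -9]
  After 'push -3': [-9, -9, -9, -3]
  After 'push 2': [-9, -9, -9, -3, 2]
  After 'dup': [-9, -9, -9, -3, 2, 2]
  After 'drop': [-9, -9, -9, -3, 2]
  After 'swap': [-9, -9, -9, 2, -3]
  After 'dup': [-9, -9, -9, 2, -3, -3]
Program B final stack: [-9, -9, -9, 2, -3, -3]
Same: yes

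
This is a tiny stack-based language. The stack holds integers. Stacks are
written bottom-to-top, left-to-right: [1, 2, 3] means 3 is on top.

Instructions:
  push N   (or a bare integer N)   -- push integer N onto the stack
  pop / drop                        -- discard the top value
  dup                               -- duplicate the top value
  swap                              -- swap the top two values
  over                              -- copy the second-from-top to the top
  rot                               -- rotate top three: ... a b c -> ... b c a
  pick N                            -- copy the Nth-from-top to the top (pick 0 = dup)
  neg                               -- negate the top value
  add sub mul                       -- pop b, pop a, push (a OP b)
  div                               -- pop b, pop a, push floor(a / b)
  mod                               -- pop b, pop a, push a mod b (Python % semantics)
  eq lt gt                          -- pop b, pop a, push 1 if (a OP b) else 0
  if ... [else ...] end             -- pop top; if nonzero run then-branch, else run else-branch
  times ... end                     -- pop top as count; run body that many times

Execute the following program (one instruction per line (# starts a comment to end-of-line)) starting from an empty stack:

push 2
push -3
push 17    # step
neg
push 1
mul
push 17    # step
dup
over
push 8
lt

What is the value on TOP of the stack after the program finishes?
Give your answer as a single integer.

Answer: 0

Derivation:
After 'push 2': [2]
After 'push -3': [2, -3]
After 'push 17': [2, -3, 17]
After 'neg': [2, -3, -17]
After 'push 1': [2, -3, -17, 1]
After 'mul': [2, -3, -17]
After 'push 17': [2, -3, -17, 17]
After 'dup': [2, -3, -17, 17, 17]
After 'over': [2, -3, -17, 17, 17, 17]
After 'push 8': [2, -3, -17, 17, 17, 17, 8]
After 'lt': [2, -3, -17, 17, 17, 0]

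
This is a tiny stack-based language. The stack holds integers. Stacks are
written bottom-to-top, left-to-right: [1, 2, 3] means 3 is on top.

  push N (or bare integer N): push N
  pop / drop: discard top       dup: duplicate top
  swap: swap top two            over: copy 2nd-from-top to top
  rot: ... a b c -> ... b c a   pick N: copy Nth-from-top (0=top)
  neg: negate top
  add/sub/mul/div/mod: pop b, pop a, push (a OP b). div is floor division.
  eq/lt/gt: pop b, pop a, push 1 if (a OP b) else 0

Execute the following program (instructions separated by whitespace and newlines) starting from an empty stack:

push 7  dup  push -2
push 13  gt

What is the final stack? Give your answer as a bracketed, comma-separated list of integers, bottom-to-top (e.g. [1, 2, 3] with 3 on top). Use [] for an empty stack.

Answer: [7, 7, 0]

Derivation:
After 'push 7': [7]
After 'dup': [7, 7]
After 'push -2': [7, 7, -2]
After 'push 13': [7, 7, -2, 13]
After 'gt': [7, 7, 0]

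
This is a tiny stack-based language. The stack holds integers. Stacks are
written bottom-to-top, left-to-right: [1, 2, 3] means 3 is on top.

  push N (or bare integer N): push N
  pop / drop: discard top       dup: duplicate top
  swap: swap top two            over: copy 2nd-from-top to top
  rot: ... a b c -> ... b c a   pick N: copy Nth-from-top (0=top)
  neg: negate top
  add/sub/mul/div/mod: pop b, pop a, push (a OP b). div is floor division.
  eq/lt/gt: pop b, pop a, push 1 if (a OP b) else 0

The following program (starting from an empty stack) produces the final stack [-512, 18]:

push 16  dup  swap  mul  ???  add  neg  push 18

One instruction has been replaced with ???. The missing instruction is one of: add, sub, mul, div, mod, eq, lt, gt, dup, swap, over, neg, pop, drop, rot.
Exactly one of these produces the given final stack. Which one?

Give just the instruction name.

Answer: dup

Derivation:
Stack before ???: [256]
Stack after ???:  [256, 256]
The instruction that transforms [256] -> [256, 256] is: dup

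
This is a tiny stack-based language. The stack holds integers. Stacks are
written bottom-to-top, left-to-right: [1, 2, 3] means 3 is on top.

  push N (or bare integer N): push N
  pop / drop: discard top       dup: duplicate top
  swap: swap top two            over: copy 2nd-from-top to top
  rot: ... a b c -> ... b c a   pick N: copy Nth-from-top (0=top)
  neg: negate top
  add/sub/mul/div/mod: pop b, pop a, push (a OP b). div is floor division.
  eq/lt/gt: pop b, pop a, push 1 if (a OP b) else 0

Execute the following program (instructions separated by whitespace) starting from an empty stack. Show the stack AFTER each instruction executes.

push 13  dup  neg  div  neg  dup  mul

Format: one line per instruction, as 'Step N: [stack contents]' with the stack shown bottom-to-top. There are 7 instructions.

Step 1: [13]
Step 2: [13, 13]
Step 3: [13, -13]
Step 4: [-1]
Step 5: [1]
Step 6: [1, 1]
Step 7: [1]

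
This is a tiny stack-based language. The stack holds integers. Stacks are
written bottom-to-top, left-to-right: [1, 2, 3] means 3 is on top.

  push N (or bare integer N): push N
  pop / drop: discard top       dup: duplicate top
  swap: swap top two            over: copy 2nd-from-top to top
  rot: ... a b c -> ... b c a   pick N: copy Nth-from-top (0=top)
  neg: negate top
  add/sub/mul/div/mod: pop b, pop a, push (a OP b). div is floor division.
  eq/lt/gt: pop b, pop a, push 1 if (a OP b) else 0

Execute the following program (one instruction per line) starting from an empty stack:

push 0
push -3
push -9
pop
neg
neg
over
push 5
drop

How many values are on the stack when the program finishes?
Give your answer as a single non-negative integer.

After 'push 0': stack = [0] (depth 1)
After 'push -3': stack = [0, -3] (depth 2)
After 'push -9': stack = [0, -3, -9] (depth 3)
After 'pop': stack = [0, -3] (depth 2)
After 'neg': stack = [0, 3] (depth 2)
After 'neg': stack = [0, -3] (depth 2)
After 'over': stack = [0, -3, 0] (depth 3)
After 'push 5': stack = [0, -3, 0, 5] (depth 4)
After 'drop': stack = [0, -3, 0] (depth 3)

Answer: 3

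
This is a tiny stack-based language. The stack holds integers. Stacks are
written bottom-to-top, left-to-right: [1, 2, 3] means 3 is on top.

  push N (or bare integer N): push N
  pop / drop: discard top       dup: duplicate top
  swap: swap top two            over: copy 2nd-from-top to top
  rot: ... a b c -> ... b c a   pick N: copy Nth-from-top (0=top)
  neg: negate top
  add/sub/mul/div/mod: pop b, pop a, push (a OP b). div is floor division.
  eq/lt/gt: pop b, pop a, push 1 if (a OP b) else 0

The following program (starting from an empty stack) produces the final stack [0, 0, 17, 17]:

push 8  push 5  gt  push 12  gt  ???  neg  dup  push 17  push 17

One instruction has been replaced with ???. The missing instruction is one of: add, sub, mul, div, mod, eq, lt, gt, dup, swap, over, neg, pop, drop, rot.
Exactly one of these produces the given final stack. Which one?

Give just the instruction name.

Answer: neg

Derivation:
Stack before ???: [0]
Stack after ???:  [0]
The instruction that transforms [0] -> [0] is: neg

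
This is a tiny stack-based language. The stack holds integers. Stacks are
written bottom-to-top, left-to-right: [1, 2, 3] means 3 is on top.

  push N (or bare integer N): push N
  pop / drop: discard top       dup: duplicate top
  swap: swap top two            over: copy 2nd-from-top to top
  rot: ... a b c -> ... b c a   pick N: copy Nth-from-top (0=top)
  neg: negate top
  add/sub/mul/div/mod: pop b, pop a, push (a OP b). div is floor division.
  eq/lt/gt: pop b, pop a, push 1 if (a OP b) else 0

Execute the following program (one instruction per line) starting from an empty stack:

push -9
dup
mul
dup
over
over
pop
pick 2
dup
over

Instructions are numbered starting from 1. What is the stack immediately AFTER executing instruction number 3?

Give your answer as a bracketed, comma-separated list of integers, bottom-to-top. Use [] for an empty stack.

Answer: [81]

Derivation:
Step 1 ('push -9'): [-9]
Step 2 ('dup'): [-9, -9]
Step 3 ('mul'): [81]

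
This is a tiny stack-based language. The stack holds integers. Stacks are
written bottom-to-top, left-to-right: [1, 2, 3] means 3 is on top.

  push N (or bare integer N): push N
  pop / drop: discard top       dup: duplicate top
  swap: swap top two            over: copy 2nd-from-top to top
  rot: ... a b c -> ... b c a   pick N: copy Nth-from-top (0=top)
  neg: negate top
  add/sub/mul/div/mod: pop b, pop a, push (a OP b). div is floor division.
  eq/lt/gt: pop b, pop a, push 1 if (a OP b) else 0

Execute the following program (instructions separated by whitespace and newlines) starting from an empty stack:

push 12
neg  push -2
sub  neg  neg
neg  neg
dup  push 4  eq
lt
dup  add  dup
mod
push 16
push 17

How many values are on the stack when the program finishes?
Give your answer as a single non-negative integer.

Answer: 3

Derivation:
After 'push 12': stack = [12] (depth 1)
After 'neg': stack = [-12] (depth 1)
After 'push -2': stack = [-12, -2] (depth 2)
After 'sub': stack = [-10] (depth 1)
After 'neg': stack = [10] (depth 1)
After 'neg': stack = [-10] (depth 1)
After 'neg': stack = [10] (depth 1)
After 'neg': stack = [-10] (depth 1)
After 'dup': stack = [-10, -10] (depth 2)
After 'push 4': stack = [-10, -10, 4] (depth 3)
After 'eq': stack = [-10, 0] (depth 2)
After 'lt': stack = [1] (depth 1)
After 'dup': stack = [1, 1] (depth 2)
After 'add': stack = [2] (depth 1)
After 'dup': stack = [2, 2] (depth 2)
After 'mod': stack = [0] (depth 1)
After 'push 16': stack = [0, 16] (depth 2)
After 'push 17': stack = [0, 16, 17] (depth 3)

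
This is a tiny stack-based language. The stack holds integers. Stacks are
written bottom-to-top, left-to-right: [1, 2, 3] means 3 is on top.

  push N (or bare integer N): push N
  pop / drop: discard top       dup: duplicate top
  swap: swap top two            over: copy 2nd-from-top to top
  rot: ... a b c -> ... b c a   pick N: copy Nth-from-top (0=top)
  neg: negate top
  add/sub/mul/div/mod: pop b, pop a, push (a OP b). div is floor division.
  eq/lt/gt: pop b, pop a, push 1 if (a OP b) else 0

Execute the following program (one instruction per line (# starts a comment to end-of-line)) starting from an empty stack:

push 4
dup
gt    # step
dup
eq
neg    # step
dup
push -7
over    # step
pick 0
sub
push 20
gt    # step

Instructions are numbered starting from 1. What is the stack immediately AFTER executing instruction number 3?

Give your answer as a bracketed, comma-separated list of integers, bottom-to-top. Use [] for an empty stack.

Step 1 ('push 4'): [4]
Step 2 ('dup'): [4, 4]
Step 3 ('gt'): [0]

Answer: [0]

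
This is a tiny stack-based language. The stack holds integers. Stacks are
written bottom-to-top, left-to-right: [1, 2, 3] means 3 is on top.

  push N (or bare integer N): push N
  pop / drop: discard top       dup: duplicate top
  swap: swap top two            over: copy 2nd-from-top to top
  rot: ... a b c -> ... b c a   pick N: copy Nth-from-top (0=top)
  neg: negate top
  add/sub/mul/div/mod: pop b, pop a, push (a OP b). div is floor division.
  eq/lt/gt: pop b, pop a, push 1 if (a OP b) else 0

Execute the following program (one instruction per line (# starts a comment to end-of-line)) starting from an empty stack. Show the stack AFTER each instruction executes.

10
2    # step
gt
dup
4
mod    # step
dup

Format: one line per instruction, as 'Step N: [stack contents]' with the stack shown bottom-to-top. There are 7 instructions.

Step 1: [10]
Step 2: [10, 2]
Step 3: [1]
Step 4: [1, 1]
Step 5: [1, 1, 4]
Step 6: [1, 1]
Step 7: [1, 1, 1]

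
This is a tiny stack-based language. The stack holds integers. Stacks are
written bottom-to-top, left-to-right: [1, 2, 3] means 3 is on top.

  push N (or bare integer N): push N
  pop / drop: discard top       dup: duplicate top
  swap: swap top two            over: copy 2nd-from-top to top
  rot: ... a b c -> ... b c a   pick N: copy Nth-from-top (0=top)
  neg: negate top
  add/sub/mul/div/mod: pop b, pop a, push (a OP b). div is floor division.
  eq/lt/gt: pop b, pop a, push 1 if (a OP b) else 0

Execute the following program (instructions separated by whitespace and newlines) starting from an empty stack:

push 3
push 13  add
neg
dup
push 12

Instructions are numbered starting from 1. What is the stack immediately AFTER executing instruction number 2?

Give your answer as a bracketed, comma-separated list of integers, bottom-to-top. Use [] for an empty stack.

Step 1 ('push 3'): [3]
Step 2 ('push 13'): [3, 13]

Answer: [3, 13]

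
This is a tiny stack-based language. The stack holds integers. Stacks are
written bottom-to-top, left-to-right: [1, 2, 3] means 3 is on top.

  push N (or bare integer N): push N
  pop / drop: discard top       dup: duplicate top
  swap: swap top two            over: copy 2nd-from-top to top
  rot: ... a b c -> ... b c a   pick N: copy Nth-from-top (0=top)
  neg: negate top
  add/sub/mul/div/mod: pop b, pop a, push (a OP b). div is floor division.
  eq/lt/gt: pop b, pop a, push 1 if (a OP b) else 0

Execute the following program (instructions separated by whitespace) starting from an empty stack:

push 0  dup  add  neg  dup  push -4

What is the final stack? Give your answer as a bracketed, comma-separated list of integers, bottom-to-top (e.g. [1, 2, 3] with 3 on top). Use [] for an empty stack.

After 'push 0': [0]
After 'dup': [0, 0]
After 'add': [0]
After 'neg': [0]
After 'dup': [0, 0]
After 'push -4': [0, 0, -4]

Answer: [0, 0, -4]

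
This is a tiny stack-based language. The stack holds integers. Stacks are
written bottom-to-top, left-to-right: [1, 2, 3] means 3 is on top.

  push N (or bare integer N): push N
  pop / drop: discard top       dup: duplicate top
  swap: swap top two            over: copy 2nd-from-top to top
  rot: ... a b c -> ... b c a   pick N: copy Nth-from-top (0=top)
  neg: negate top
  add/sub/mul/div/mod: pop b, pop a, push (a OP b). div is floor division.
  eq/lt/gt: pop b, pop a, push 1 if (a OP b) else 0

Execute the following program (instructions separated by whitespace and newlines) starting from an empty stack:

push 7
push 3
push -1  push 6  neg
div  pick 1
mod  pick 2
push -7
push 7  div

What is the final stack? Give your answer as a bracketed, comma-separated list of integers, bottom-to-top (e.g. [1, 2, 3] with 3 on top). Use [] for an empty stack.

Answer: [7, 3, 0, 7, -1]

Derivation:
After 'push 7': [7]
After 'push 3': [7, 3]
After 'push -1': [7, 3, -1]
After 'push 6': [7, 3, -1, 6]
After 'neg': [7, 3, -1, -6]
After 'div': [7, 3, 0]
After 'pick 1': [7, 3, 0, 3]
After 'mod': [7, 3, 0]
After 'pick 2': [7, 3, 0, 7]
After 'push -7': [7, 3, 0, 7, -7]
After 'push 7': [7, 3, 0, 7, -7, 7]
After 'div': [7, 3, 0, 7, -1]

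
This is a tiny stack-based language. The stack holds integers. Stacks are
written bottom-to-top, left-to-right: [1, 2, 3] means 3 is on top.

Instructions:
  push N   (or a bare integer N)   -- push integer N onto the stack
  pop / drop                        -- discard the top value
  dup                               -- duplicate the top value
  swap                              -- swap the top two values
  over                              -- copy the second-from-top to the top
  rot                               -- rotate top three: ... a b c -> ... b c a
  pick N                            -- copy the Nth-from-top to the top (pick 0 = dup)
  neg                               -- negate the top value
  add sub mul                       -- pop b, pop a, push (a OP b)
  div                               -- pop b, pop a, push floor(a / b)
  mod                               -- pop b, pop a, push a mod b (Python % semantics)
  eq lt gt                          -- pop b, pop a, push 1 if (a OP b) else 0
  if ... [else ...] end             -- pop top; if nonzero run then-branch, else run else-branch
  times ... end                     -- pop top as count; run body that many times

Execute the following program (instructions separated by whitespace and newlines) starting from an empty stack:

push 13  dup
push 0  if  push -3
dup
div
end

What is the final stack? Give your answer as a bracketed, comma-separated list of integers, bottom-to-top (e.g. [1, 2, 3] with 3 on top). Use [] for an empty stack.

After 'push 13': [13]
After 'dup': [13, 13]
After 'push 0': [13, 13, 0]
After 'if': [13, 13]

Answer: [13, 13]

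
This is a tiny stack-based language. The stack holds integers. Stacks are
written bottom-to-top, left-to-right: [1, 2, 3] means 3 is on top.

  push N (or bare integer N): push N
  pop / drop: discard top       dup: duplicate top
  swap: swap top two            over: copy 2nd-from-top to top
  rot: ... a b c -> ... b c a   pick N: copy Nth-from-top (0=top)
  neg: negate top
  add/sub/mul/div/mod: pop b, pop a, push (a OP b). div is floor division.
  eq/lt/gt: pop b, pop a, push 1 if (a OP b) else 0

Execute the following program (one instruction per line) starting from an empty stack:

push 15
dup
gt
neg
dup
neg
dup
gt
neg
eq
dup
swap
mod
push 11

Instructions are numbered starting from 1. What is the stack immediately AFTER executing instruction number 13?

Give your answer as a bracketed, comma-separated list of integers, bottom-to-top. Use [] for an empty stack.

Step 1 ('push 15'): [15]
Step 2 ('dup'): [15, 15]
Step 3 ('gt'): [0]
Step 4 ('neg'): [0]
Step 5 ('dup'): [0, 0]
Step 6 ('neg'): [0, 0]
Step 7 ('dup'): [0, 0, 0]
Step 8 ('gt'): [0, 0]
Step 9 ('neg'): [0, 0]
Step 10 ('eq'): [1]
Step 11 ('dup'): [1, 1]
Step 12 ('swap'): [1, 1]
Step 13 ('mod'): [0]

Answer: [0]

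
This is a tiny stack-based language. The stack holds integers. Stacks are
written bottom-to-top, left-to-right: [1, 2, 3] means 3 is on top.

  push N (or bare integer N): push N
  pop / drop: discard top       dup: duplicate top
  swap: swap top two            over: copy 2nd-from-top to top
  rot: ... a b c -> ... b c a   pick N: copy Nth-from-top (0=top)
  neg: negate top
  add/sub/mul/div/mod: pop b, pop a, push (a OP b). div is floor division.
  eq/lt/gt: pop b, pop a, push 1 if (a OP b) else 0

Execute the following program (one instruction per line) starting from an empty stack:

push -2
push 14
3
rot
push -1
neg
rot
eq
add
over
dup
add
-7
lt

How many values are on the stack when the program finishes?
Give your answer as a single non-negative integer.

Answer: 3

Derivation:
After 'push -2': stack = [-2] (depth 1)
After 'push 14': stack = [-2, 14] (depth 2)
After 'push 3': stack = [-2, 14, 3] (depth 3)
After 'rot': stack = [14, 3, -2] (depth 3)
After 'push -1': stack = [14, 3, -2, -1] (depth 4)
After 'neg': stack = [14, 3, -2, 1] (depth 4)
After 'rot': stack = [14, -2, 1, 3] (depth 4)
After 'eq': stack = [14, -2, 0] (depth 3)
After 'add': stack = [14, -2] (depth 2)
After 'over': stack = [14, -2, 14] (depth 3)
After 'dup': stack = [14, -2, 14, 14] (depth 4)
After 'add': stack = [14, -2, 28] (depth 3)
After 'push -7': stack = [14, -2, 28, -7] (depth 4)
After 'lt': stack = [14, -2, 0] (depth 3)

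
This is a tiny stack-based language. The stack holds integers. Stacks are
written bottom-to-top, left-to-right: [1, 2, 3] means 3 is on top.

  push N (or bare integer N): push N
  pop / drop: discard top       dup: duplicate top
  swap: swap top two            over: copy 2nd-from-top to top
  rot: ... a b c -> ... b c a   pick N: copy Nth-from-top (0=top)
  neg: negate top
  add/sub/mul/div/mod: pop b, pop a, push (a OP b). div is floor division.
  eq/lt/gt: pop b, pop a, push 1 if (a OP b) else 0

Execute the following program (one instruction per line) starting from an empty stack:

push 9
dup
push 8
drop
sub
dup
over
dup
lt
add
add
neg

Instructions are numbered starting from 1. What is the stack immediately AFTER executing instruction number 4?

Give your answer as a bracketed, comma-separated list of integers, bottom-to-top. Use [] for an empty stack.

Step 1 ('push 9'): [9]
Step 2 ('dup'): [9, 9]
Step 3 ('push 8'): [9, 9, 8]
Step 4 ('drop'): [9, 9]

Answer: [9, 9]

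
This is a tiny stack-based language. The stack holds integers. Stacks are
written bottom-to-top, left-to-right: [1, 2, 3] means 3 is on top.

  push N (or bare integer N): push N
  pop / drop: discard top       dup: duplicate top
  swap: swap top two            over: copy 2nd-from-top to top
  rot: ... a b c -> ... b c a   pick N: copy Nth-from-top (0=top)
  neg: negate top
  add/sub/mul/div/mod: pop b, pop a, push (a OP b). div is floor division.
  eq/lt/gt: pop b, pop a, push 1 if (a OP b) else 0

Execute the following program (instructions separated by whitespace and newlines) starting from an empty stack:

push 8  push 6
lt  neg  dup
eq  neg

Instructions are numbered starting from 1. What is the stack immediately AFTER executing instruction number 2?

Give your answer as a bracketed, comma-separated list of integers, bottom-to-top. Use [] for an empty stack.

Step 1 ('push 8'): [8]
Step 2 ('push 6'): [8, 6]

Answer: [8, 6]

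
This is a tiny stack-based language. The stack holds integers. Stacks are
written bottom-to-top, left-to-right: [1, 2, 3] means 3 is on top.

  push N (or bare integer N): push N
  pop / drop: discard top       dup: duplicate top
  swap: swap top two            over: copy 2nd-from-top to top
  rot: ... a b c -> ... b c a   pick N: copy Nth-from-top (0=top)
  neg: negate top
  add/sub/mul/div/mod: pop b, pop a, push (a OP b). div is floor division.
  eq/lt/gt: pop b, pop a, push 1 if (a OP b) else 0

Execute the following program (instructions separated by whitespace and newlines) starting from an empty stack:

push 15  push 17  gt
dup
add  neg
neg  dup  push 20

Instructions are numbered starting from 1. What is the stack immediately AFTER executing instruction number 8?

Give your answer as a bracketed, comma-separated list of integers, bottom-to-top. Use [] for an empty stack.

Step 1 ('push 15'): [15]
Step 2 ('push 17'): [15, 17]
Step 3 ('gt'): [0]
Step 4 ('dup'): [0, 0]
Step 5 ('add'): [0]
Step 6 ('neg'): [0]
Step 7 ('neg'): [0]
Step 8 ('dup'): [0, 0]

Answer: [0, 0]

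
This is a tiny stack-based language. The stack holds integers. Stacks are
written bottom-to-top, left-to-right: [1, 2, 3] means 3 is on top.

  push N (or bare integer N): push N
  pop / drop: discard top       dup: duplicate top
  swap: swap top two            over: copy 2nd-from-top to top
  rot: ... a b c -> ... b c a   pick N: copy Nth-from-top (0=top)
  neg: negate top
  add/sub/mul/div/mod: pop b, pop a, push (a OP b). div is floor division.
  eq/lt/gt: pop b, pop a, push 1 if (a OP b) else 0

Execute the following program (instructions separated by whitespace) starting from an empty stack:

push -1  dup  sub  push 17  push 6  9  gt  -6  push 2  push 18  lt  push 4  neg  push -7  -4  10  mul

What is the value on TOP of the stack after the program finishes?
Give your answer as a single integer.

After 'push -1': [-1]
After 'dup': [-1, -1]
After 'sub': [0]
After 'push 17': [0, 17]
After 'push 6': [0, 17, 6]
After 'push 9': [0, 17, 6, 9]
After 'gt': [0, 17, 0]
After 'push -6': [0, 17, 0, -6]
After 'push 2': [0, 17, 0, -6, 2]
After 'push 18': [0, 17, 0, -6, 2, 18]
After 'lt': [0, 17, 0, -6, 1]
After 'push 4': [0, 17, 0, -6, 1, 4]
After 'neg': [0, 17, 0, -6, 1, -4]
After 'push -7': [0, 17, 0, -6, 1, -4, -7]
After 'push -4': [0, 17, 0, -6, 1, -4, -7, -4]
After 'push 10': [0, 17, 0, -6, 1, -4, -7, -4, 10]
After 'mul': [0, 17, 0, -6, 1, -4, -7, -40]

Answer: -40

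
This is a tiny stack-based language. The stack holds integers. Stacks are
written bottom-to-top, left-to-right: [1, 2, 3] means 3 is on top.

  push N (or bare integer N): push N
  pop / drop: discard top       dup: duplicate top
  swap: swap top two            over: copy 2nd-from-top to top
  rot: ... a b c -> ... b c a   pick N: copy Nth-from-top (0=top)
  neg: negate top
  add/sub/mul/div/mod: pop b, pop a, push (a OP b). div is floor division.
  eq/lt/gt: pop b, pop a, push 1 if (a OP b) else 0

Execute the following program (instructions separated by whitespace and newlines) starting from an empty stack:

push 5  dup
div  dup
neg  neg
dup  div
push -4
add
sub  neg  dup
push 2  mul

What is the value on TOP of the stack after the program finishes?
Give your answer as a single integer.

After 'push 5': [5]
After 'dup': [5, 5]
After 'div': [1]
After 'dup': [1, 1]
After 'neg': [1, -1]
After 'neg': [1, 1]
After 'dup': [1, 1, 1]
After 'div': [1, 1]
After 'push -4': [1, 1, -4]
After 'add': [1, -3]
After 'sub': [4]
After 'neg': [-4]
After 'dup': [-4, -4]
After 'push 2': [-4, -4, 2]
After 'mul': [-4, -8]

Answer: -8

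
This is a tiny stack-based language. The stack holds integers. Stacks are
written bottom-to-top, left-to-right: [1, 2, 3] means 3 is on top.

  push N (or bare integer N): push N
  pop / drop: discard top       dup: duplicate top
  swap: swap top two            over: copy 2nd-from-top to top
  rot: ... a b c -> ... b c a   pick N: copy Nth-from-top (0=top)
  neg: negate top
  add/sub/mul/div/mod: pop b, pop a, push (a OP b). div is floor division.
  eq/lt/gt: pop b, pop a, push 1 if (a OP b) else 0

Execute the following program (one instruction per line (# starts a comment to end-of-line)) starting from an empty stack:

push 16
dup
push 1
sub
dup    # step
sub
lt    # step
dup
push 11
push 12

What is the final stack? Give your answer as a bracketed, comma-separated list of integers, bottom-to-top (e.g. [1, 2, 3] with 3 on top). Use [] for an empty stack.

Answer: [0, 0, 11, 12]

Derivation:
After 'push 16': [16]
After 'dup': [16, 16]
After 'push 1': [16, 16, 1]
After 'sub': [16, 15]
After 'dup': [16, 15, 15]
After 'sub': [16, 0]
After 'lt': [0]
After 'dup': [0, 0]
After 'push 11': [0, 0, 11]
After 'push 12': [0, 0, 11, 12]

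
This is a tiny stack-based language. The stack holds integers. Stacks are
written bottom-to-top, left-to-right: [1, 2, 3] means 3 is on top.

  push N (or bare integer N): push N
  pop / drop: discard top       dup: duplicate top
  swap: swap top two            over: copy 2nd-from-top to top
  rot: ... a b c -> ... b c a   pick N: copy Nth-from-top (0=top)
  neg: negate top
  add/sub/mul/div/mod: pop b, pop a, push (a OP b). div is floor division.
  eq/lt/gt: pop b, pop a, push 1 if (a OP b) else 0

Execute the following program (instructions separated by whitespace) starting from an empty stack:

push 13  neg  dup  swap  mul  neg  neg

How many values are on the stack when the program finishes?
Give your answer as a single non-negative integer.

Answer: 1

Derivation:
After 'push 13': stack = [13] (depth 1)
After 'neg': stack = [-13] (depth 1)
After 'dup': stack = [-13, -13] (depth 2)
After 'swap': stack = [-13, -13] (depth 2)
After 'mul': stack = [169] (depth 1)
After 'neg': stack = [-169] (depth 1)
After 'neg': stack = [169] (depth 1)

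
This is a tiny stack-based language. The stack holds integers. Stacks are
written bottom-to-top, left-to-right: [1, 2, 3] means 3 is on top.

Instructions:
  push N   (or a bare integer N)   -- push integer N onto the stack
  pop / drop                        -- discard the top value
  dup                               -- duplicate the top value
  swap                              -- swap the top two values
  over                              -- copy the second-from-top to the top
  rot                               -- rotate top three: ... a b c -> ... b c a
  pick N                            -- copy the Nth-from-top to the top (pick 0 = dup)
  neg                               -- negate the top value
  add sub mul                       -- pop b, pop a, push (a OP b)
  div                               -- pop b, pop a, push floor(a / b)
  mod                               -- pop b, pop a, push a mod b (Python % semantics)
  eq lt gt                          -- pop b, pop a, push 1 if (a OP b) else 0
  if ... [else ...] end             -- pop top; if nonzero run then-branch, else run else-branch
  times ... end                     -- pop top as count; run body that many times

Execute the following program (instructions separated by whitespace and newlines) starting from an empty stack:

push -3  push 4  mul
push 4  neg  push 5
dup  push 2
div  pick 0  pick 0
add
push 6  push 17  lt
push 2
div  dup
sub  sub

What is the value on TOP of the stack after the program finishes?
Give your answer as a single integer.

Answer: 4

Derivation:
After 'push -3': [-3]
After 'push 4': [-3, 4]
After 'mul': [-12]
After 'push 4': [-12, 4]
After 'neg': [-12, -4]
After 'push 5': [-12, -4, 5]
After 'dup': [-12, -4, 5, 5]
After 'push 2': [-12, -4, 5, 5, 2]
After 'div': [-12, -4, 5, 2]
After 'pick 0': [-12, -4, 5, 2, 2]
After 'pick 0': [-12, -4, 5, 2, 2, 2]
After 'add': [-12, -4, 5, 2, 4]
After 'push 6': [-12, -4, 5, 2, 4, 6]
After 'push 17': [-12, -4, 5, 2, 4, 6, 17]
After 'lt': [-12, -4, 5, 2, 4, 1]
After 'push 2': [-12, -4, 5, 2, 4, 1, 2]
After 'div': [-12, -4, 5, 2, 4, 0]
After 'dup': [-12, -4, 5, 2, 4, 0, 0]
After 'sub': [-12, -4, 5, 2, 4, 0]
After 'sub': [-12, -4, 5, 2, 4]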